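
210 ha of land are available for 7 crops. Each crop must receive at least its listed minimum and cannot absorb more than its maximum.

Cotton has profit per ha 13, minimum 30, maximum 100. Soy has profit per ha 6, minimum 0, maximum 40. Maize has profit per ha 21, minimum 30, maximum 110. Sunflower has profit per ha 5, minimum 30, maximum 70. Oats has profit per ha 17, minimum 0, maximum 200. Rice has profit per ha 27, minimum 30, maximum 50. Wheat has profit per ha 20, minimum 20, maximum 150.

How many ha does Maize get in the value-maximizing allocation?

80

Meeting every minimum uses 30+0+30+30+0+30+20 = 140 ha, leaving 70.
Rank by profit per ha: Rice 27 > Maize 21 > Wheat 20 > Oats 17 > Cotton 13 > Soy 6 > Sunflower 5.
Rice takes 20 more to reach its cap of 50 ; 50 left.
Maize: +50 (room for 80) → 80. Pool exhausted.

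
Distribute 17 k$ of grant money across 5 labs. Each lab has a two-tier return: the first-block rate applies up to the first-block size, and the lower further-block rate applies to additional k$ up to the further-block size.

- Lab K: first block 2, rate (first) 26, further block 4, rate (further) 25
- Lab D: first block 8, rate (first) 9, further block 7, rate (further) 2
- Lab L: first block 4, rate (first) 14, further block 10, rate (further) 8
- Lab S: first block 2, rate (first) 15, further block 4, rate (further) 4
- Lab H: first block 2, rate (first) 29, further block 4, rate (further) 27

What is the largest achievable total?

390

Treat each block as its own option and order by rate: Lab H/first 29 > Lab H/second 27 > Lab K/first 26 > Lab K/second 25 > Lab S/first 15 > Lab L/first 14 > Lab D/first 9 > Lab L/second 8 > Lab S/second 4 > Lab D/second 2.
Lab H first at 29: fill all 2 — 15 left.
Lab H/second (27): +4 — 11 left.
Fill Lab K first block (2 at 26) — 9 left.
Fill Lab K second block (4 at 25) — 5 left.
Lab S first at 15: fill all 2 — 3 left.
Lab L/first: +3 of 4 at 14; pool empty.
Total = 29×2 + 27×4 + 26×2 + 25×4 + 15×2 + 14×3 = 390.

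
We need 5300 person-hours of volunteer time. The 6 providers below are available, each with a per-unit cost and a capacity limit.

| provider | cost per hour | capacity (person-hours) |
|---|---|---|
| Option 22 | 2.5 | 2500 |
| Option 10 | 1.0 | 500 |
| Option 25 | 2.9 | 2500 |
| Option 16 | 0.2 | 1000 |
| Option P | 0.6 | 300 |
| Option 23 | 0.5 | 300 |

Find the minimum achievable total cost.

9310

Fill from the cheapest provider first.
Option 16 (0.2): use full 1000 → 4300 person-hours to go.
Option 23 at 0.5: take all 300 person-hours → 4000 still needed.
Take 300 from Option P at 0.6 → need 3700 more.
Option 10 at 1.0: take all 500 person-hours → 3200 still needed.
Option 22 at 2.5: take all 2500 person-hours → 700 still needed.
Option 25 (2.9): take the remaining 700 → done.
Cost = 1000×0.2 + 300×0.5 + 300×0.6 + 500×1.0 + 2500×2.5 + 700×2.9 = 9310.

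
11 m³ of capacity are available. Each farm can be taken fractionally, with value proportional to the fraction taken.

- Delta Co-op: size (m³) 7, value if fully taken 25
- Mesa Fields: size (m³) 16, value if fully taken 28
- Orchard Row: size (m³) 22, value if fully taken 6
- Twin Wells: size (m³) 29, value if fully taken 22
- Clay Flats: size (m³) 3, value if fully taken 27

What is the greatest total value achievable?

53.75

Sort by value density: Clay Flats 27/3≈9, Delta Co-op 25/7≈3.57, Mesa Fields 28/16≈1.75, Twin Wells 22/29≈0.759, Orchard Row 6/22≈0.273.
All 3 m³ of Clay Flats fit (value 27) → 8 remain.
Delta Co-op: take in full, 7 m³ for value 25 → 1 left.
Fill the last 1 m³ with part of Mesa Fields: 1/16 of it earns 1.75.
Total value = 53.75.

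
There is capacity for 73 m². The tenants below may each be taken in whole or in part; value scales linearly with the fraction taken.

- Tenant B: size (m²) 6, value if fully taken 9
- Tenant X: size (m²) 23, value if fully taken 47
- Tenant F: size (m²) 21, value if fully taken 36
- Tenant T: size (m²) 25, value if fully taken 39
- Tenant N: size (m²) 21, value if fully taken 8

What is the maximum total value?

128

Best value per unit of size first: Tenant X 47/23≈2.04, Tenant F 36/21≈1.71, Tenant T 39/25≈1.56, Tenant B 9/6≈1.5, Tenant N 8/21≈0.381.
Tenant X: take in full, 23 m² for value 47 — 50 left.
All 21 m² of Tenant F fit (value 36) — 29 remain.
Tenant T: take in full, 25 m² for value 39 — 4 left.
Only 4 m² remain; take 4/6 of Tenant B for value 9×4/6 = 6.
Total value = 128.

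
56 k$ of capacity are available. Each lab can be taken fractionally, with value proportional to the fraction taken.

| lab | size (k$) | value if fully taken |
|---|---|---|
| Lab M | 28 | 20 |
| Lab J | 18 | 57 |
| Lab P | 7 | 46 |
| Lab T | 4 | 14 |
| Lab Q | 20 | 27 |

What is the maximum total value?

149

Sort by value density: Lab P 46/7≈6.57, Lab T 14/4≈3.5, Lab J 57/18≈3.17, Lab Q 27/20≈1.35, Lab M 20/28≈0.714.
Take all of Lab P (7 k$, value 46) → 49 k$ left.
All 4 k$ of Lab T fit (value 14) → 45 remain.
Take all of Lab J (18 k$, value 57) → 27 k$ left.
All 20 k$ of Lab Q fit (value 27) → 7 remain.
Fill the last 7 k$ with part of Lab M: 7/28 of it earns 5.
Total value = 149.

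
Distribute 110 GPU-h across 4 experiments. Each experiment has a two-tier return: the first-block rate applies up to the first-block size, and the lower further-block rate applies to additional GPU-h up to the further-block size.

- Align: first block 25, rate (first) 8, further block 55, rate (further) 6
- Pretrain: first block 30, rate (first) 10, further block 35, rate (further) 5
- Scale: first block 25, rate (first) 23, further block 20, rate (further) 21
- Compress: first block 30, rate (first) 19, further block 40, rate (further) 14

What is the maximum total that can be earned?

Rank every tier by rate: Scale/tier1 23 > Scale/tier2 21 > Compress/tier1 19 > Compress/tier2 14 > Pretrain/tier1 10 > Align/tier1 8 > Align/tier2 6 > Pretrain/tier2 5.
Scale tier1 at 23: fill all 25 → 85 left.
Scale/tier2 (21): +20 → 65 left.
Compress tier1 at 19: fill all 30 → 35 left.
Compress tier2 at 14: only 35 left, fill 35.
Total = 23×25 + 21×20 + 19×30 + 14×35 = 2055.

2055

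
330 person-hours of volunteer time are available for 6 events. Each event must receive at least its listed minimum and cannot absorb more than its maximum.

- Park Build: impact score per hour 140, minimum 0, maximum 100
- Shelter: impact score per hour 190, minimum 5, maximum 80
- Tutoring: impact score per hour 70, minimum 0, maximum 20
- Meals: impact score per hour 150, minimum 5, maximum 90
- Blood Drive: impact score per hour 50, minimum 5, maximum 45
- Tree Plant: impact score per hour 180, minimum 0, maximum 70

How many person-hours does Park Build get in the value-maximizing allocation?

85

Meeting every minimum uses 0+5+0+5+5+0 = 15 person-hours, leaving 315.
Order the events by impact score per hour: Shelter 190 > Tree Plant 180 > Meals 150 > Park Build 140 > Tutoring 70 > Blood Drive 50.
Give Shelter 75 more to hit its cap of 80 → 240 left.
Give Tree Plant 70 more to hit its cap of 70 → 170 left.
Meals takes 85 more to reach its cap of 90 → 85 left.
Park Build: +85 (room for 100) → 85. Pool exhausted.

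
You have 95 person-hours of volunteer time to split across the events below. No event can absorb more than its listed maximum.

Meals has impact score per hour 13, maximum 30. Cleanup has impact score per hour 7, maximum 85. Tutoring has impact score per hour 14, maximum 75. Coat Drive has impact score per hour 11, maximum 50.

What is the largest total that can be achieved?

Order the events by impact score per hour: Tutoring 14 > Meals 13 > Coat Drive 11 > Cleanup 7.
Give Tutoring 75 to hit its cap of 75 — 20 left.
Meals has room for 30 but only 20 remain, so it gets 20.
Total = 13×20 + 14×75 = 1310.

1310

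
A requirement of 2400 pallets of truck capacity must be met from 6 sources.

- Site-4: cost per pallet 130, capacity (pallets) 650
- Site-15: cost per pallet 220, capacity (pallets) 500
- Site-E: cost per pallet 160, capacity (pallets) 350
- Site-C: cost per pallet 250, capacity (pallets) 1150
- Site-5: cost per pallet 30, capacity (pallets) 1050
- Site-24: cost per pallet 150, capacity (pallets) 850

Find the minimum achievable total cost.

221000

Use sources in increasing cost order.
Site-5 (30): use full 1050 — 1350 pallets to go.
Site-4 (130): use full 650 — 700 pallets to go.
Site-24 (150): take the remaining 700 — done.
Site-E, Site-15, Site-C: unused.
Cost = 1050×30 + 650×130 + 700×150 = 221000.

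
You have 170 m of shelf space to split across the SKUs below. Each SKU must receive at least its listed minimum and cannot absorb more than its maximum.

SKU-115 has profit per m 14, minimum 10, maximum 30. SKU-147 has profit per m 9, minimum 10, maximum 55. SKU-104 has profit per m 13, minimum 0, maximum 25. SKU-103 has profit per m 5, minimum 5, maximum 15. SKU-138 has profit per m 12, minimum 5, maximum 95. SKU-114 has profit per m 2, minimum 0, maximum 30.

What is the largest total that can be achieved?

Meeting every minimum uses 10+10+0+5+5+0 = 30 m, leaving 140.
Rank by profit per m: SKU-115 14 > SKU-104 13 > SKU-138 12 > SKU-147 9 > SKU-103 5 > SKU-114 2.
Give SKU-115 20 more to hit its cap of 30 → 120 left.
SKU-104: +25 to 25 (cap) → 95 left.
Give SKU-138 90 more to hit its cap of 95 → 5 left.
Only 5 left; SKU-147 takes them to reach 15.
Total = 14×30 + 9×15 + 13×25 + 5×5 + 12×95 = 2045.

2045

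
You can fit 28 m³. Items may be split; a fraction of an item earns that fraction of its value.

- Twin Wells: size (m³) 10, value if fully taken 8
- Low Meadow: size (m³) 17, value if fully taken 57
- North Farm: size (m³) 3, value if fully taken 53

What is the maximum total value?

Best value per unit of size first: North Farm 53/3≈17.7, Low Meadow 57/17≈3.35, Twin Wells 8/10≈0.8.
All 3 m³ of North Farm fit (value 53) — 25 remain.
Take all of Low Meadow (17 m³, value 57) — 8 m³ left.
8 m³ left: a 8/10 share of Twin Wells gives 8×8/10 = 6.4.
Total value = 116.4.

116.4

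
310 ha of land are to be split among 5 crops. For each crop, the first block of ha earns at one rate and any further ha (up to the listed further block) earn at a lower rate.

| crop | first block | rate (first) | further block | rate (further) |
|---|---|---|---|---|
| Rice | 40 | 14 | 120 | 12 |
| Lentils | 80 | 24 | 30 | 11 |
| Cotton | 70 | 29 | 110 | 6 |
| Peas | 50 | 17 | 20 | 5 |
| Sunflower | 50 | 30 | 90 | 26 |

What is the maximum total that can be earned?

Treat each block as its own option and order by rate: Sunflower/first 30 > Cotton/first 29 > Sunflower/second 26 > Lentils/first 24 > Peas/first 17 > Rice/first 14 > Rice/second 12 > Lentils/second 11 > Cotton/second 6 > Peas/second 5.
Sunflower/first (30): +50 ; 260 left.
Cotton/first (29): +70 ; 190 left.
Fill Sunflower second block (90 at 26) ; 100 left.
Lentils/first (24): +80 ; 20 left.
Peas/first: +20 of 50 at 17; pool empty.
Total = 30×50 + 29×70 + 26×90 + 24×80 + 17×20 = 8130.

8130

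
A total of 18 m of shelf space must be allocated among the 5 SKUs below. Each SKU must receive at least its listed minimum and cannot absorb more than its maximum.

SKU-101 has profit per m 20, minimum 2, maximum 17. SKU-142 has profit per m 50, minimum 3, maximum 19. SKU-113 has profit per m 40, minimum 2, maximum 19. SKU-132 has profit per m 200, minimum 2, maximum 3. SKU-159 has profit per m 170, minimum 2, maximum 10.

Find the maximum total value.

2230

Meeting every minimum uses 2+3+2+2+2 = 11 m, leaving 7.
Order the SKUs by profit per m: SKU-132 200 > SKU-159 170 > SKU-142 50 > SKU-113 40 > SKU-101 20.
SKU-132 takes 1 more to reach its cap of 3 ; 6 left.
SKU-159: +6 (room for 8) → 8. Pool exhausted.
Total = 20×2 + 50×3 + 40×2 + 200×3 + 170×8 = 2230.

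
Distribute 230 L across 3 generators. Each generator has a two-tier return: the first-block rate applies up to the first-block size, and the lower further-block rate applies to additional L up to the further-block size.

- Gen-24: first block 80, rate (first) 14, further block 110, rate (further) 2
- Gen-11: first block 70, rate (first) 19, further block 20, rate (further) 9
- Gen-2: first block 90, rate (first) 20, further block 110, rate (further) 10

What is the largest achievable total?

4110

Treat each block as its own option and order by rate: Gen-2/T1 20 > Gen-11/T1 19 > Gen-24/T1 14 > Gen-2/T2 10 > Gen-11/T2 9 > Gen-24/T2 2.
Gen-2 T1 at 20: fill all 90 — 140 left.
Gen-11 T1 at 19: fill all 70 — 70 left.
Gen-24/T1: +70 of 80 at 14; pool empty.
Total = 20×90 + 19×70 + 14×70 = 4110.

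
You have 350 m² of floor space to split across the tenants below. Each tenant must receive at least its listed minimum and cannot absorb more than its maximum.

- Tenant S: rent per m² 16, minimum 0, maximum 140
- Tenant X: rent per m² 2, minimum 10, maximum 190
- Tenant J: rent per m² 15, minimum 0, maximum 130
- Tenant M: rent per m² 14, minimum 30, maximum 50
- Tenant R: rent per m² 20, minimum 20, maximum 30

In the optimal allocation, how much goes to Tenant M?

Meeting every minimum uses 0+10+0+30+20 = 60 m², leaving 290.
Rank by rent per m²: Tenant R 20 > Tenant S 16 > Tenant J 15 > Tenant M 14 > Tenant X 2.
Tenant R takes 10 more to reach its cap of 30 → 280 left.
Give Tenant S 140 more to hit its cap of 140 → 140 left.
Tenant J takes 130 more to reach its cap of 130 → 10 left.
Tenant M has room for 20 more but only 10 remain, so it gets 40.

40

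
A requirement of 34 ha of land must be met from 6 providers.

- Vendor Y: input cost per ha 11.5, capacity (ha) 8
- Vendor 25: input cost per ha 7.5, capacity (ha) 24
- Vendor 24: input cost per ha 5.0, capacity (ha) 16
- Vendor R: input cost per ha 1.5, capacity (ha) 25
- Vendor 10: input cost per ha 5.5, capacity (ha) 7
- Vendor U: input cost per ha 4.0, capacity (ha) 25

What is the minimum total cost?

Use providers in increasing cost order.
Vendor R (1.5): use full 25 ; 9 ha to go.
Take 9 from Vendor U at 4.0 to finish.
Vendor 24, Vendor 10, Vendor 25, Vendor Y: unused.
Cost = 25×1.5 + 9×4.0 = 73.5.

73.5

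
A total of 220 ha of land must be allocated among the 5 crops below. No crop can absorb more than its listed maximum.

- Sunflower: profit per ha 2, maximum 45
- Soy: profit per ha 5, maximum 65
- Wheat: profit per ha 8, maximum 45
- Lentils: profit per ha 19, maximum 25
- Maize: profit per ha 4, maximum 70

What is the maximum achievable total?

Highest profit per ha first: Lentils 19 > Wheat 8 > Soy 5 > Maize 4 > Sunflower 2.
Give Lentils 25 to hit its cap of 25 — 195 left.
Wheat: +45 to 45 (cap) — 150 left.
Soy: +65 to 65 (cap) — 85 left.
Give Maize 70 to hit its cap of 70 — 15 left.
Only 15 left; Sunflower takes them to reach 15.
Total = 2×15 + 5×65 + 8×45 + 19×25 + 4×70 = 1470.

1470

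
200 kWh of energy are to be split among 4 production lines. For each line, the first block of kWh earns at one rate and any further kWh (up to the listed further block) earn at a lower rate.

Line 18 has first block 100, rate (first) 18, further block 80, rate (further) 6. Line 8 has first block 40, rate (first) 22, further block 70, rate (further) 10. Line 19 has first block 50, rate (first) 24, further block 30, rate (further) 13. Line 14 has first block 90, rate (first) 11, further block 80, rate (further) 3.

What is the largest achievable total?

4010

Order all 8 blocks by rate: Line 19/tier1 24 > Line 8/tier1 22 > Line 18/tier1 18 > Line 19/tier2 13 > Line 14/tier1 11 > Line 8/tier2 10 > Line 18/tier2 6 > Line 14/tier2 3.
Line 19 tier1 at 24: fill all 50 — 150 left.
Line 8 tier1 at 22: fill all 40 — 110 left.
Line 18/tier1 (18): +100 — 10 left.
10 remain; put them into Line 19 tier2 at 13.
Total = 24×50 + 22×40 + 18×100 + 13×10 = 4010.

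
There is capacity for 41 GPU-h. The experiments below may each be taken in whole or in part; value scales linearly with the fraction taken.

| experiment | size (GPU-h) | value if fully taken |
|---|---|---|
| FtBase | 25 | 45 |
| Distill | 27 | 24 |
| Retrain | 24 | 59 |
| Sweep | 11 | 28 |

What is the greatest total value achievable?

97.8

Rank by value-to-size ratio: Sweep 28/11≈2.55, Retrain 59/24≈2.46, FtBase 45/25≈1.8, Distill 24/27≈0.889.
Sweep: take in full, 11 GPU-h for value 28 — 30 left.
All 24 GPU-h of Retrain fit (value 59) — 6 remain.
6 GPU-h left: a 6/25 share of FtBase gives 45×6/25 = 10.8.
Total value = 97.8.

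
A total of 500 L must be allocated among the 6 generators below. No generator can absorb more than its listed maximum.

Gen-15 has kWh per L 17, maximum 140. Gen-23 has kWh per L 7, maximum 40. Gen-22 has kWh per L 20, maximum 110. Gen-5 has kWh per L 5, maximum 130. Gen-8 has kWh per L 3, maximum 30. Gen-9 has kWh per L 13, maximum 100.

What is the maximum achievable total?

Highest kWh per L first: Gen-22 20 > Gen-15 17 > Gen-9 13 > Gen-23 7 > Gen-5 5 > Gen-8 3.
Gen-22: +110 to 110 (cap) — 390 left.
Give Gen-15 140 to hit its cap of 140 — 250 left.
Give Gen-9 100 to hit its cap of 100 — 150 left.
Give Gen-23 40 to hit its cap of 40 — 110 left.
Gen-5: +110 (room for 130) → 110. Pool exhausted.
Total = 17×140 + 7×40 + 20×110 + 5×110 + 13×100 = 6710.

6710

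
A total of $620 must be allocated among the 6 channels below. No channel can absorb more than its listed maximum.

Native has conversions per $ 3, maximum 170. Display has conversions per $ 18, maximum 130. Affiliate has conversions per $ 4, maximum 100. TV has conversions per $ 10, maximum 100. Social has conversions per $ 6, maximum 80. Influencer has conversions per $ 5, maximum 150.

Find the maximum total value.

Highest conversions per $ first: Display 18 > TV 10 > Social 6 > Influencer 5 > Affiliate 4 > Native 3.
Display takes 130 to reach its cap of 130 ; 490 left.
TV takes 100 to reach its cap of 100 ; 390 left.
Give Social 80 to hit its cap of 80 ; 310 left.
Influencer: +150 to 150 (cap) ; 160 left.
Give Affiliate 100 to hit its cap of 100 ; 60 left.
Only 60 left; Native takes them to reach 60.
Total = 3×60 + 18×130 + 4×100 + 10×100 + 6×80 + 5×150 = 5150.

5150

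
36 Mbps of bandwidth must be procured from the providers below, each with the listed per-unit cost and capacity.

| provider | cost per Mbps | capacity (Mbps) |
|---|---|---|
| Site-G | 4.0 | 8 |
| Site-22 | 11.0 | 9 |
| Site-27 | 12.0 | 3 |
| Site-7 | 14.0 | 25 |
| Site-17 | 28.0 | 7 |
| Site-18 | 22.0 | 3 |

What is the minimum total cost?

Use providers in increasing cost order.
Site-G (4.0): use full 8 ; 28 Mbps to go.
Site-22 at 11.0: take all 9 Mbps ; 19 still needed.
Site-27 (12.0): use full 3 ; 16 Mbps to go.
Site-7 (14.0): take the remaining 16 ; done.
Site-18, Site-17: unused.
Cost = 8×4.0 + 9×11.0 + 3×12.0 + 16×14.0 = 391.

391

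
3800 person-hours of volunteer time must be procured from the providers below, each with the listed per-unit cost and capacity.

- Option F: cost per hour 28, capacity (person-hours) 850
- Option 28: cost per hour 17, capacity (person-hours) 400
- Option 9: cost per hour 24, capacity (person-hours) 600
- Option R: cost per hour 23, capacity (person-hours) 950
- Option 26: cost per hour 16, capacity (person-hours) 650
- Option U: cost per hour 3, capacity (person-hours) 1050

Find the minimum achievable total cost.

60800

Use providers in increasing cost order.
Option U at 3: take all 1050 person-hours — 2750 still needed.
Option 26 (16): use full 650 — 2100 person-hours to go.
Take 400 from Option 28 at 17 — need 1700 more.
Option R (23): use full 950 — 750 person-hours to go.
Option 9 at 24: take all 600 person-hours — 150 still needed.
Option F (28): take the remaining 150 — done.
Cost = 1050×3 + 650×16 + 400×17 + 950×23 + 600×24 + 150×28 = 60800.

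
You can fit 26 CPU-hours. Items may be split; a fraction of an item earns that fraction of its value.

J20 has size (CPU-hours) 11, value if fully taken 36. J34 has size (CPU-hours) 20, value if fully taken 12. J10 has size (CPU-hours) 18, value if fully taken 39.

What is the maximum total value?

Rank by value-to-size ratio: J20 36/11≈3.27, J10 39/18≈2.17, J34 12/20≈0.6.
All 11 CPU-hours of J20 fit (value 36) → 15 remain.
15 CPU-hours left: a 15/18 share of J10 gives 39×15/18 = 32.5.
Total value = 68.5.

68.5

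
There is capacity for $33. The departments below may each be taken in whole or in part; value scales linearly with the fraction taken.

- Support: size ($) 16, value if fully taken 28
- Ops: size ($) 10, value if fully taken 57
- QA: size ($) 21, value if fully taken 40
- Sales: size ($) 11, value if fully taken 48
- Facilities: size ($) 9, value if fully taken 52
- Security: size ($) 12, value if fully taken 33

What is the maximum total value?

165.25

Rank by value-to-size ratio: Facilities 52/9≈5.78, Ops 57/10≈5.7, Sales 48/11≈4.36, Security 33/12≈2.75, QA 40/21≈1.9, Support 28/16≈1.75.
Take all of Facilities (9 $, value 52) → 24 $ left.
Ops: take in full, 10 $ for value 57 → 14 left.
Sales: take in full, 11 $ for value 48 → 3 left.
Only 3 $ remain; take 3/12 of Security for value 33×3/12 = 8.25.
Total value = 165.25.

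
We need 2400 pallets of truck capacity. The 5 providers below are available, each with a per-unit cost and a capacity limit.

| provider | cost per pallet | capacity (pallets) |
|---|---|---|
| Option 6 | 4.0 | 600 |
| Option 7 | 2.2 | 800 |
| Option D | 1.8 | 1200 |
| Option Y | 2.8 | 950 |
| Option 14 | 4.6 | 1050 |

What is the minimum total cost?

Use providers in increasing cost order.
Option D (1.8): use full 1200 ; 1200 pallets to go.
Option 7 at 2.2: take all 800 pallets ; 400 still needed.
Option Y (2.8): take the remaining 400 ; done.
Option 6, Option 14: unused.
Cost = 1200×1.8 + 800×2.2 + 400×2.8 = 5040.

5040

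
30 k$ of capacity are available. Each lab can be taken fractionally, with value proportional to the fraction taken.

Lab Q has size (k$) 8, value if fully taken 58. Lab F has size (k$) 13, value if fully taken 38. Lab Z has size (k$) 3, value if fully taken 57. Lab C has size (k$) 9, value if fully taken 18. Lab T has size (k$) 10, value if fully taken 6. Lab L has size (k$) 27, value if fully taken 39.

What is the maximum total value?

165

Sort by value density: Lab Z 57/3≈19, Lab Q 58/8≈7.25, Lab F 38/13≈2.92, Lab C 18/9≈2, Lab L 39/27≈1.44, Lab T 6/10≈0.6.
Take all of Lab Z (3 k$, value 57) → 27 k$ left.
All 8 k$ of Lab Q fit (value 58) → 19 remain.
Lab F: take in full, 13 k$ for value 38 → 6 left.
6 k$ left: a 6/9 share of Lab C gives 18×6/9 = 12.
Total value = 165.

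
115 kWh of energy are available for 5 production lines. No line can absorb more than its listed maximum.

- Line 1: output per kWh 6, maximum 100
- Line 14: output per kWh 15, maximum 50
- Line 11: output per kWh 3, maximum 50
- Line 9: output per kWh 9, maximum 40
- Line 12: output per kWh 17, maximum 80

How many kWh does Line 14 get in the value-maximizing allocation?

Rank by output per kWh: Line 12 17 > Line 14 15 > Line 9 9 > Line 1 6 > Line 11 3.
Line 12 takes 80 to reach its cap of 80 — 35 left.
Line 14 has room for 50 but only 35 remain, so it gets 35.

35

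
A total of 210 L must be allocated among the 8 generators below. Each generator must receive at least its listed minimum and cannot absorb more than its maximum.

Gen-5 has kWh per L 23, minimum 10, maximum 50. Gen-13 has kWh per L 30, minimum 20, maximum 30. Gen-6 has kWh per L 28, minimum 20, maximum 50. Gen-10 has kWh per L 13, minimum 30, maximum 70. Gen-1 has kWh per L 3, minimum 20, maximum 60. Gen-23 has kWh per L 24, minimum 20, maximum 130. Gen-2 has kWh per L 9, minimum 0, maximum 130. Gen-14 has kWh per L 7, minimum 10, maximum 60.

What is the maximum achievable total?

4490

Meeting every minimum uses 10+20+20+30+20+20+0+10 = 130 L, leaving 80.
Rank by kWh per L: Gen-13 30 > Gen-6 28 > Gen-23 24 > Gen-5 23 > Gen-10 13 > Gen-2 9 > Gen-14 7 > Gen-1 3.
Gen-13 takes 10 more to reach its cap of 30 — 70 left.
Gen-6 takes 30 more to reach its cap of 50 — 40 left.
Gen-23: +40 (room for 110) → 60. Pool exhausted.
Total = 23×10 + 30×30 + 28×50 + 13×30 + 3×20 + 24×60 + 7×10 = 4490.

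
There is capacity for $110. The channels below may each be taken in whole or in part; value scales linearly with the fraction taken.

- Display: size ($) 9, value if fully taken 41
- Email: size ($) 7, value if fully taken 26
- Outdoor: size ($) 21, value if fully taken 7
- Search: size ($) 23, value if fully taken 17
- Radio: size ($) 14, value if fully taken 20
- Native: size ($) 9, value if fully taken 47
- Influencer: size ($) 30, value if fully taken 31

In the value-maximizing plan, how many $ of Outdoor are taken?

Rank by value-to-size ratio: Native 47/9≈5.22, Display 41/9≈4.56, Email 26/7≈3.71, Radio 20/14≈1.43, Influencer 31/30≈1.03, Search 17/23≈0.739, Outdoor 7/21≈0.333.
Native: take in full, 9 $ for value 47 → 101 left.
All 9 $ of Display fit (value 41) → 92 remain.
Take all of Email (7 $, value 26) → 85 $ left.
All 14 $ of Radio fit (value 20) → 71 remain.
Influencer: take in full, 30 $ for value 31 → 41 left.
Search: take in full, 23 $ for value 17 → 18 left.
Fill the last 18 $ with part of Outdoor: 18/21 of it earns 6.

18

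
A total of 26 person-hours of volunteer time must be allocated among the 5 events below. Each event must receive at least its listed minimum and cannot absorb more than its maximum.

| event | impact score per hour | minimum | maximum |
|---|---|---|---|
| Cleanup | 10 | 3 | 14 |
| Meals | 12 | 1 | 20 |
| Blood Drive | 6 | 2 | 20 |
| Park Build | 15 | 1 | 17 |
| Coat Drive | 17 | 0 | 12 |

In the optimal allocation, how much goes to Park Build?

8

Meeting every minimum uses 3+1+2+1+0 = 7 person-hours, leaving 19.
Order the events by impact score per hour: Coat Drive 17 > Park Build 15 > Meals 12 > Cleanup 10 > Blood Drive 6.
Give Coat Drive 12 more to hit its cap of 12 — 7 left.
Park Build has room for 16 more but only 7 remain, so it gets 8.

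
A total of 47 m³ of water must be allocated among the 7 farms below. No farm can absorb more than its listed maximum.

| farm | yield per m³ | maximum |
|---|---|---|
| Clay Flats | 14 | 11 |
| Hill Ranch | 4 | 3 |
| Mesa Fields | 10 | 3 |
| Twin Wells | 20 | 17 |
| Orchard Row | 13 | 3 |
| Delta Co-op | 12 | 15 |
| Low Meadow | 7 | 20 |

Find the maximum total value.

Order the farms by yield per m³: Twin Wells 20 > Clay Flats 14 > Orchard Row 13 > Delta Co-op 12 > Mesa Fields 10 > Low Meadow 7 > Hill Ranch 4.
Twin Wells: +17 to 17 (cap) → 30 left.
Clay Flats: +11 to 11 (cap) → 19 left.
Give Orchard Row 3 to hit its cap of 3 → 16 left.
Delta Co-op takes 15 to reach its cap of 15 → 1 left.
Mesa Fields has room for 3 but only 1 remain, so it gets 1.
Total = 14×11 + 10×1 + 20×17 + 13×3 + 12×15 = 723.

723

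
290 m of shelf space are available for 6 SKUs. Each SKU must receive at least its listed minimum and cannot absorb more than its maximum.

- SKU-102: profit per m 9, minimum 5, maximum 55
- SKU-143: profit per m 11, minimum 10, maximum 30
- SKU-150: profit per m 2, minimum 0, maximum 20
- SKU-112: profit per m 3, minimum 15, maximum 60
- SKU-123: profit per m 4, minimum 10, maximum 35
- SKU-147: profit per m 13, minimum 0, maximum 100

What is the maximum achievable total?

Meeting every minimum uses 5+10+0+15+10+0 = 40 m, leaving 250.
Order the SKUs by profit per m: SKU-147 13 > SKU-143 11 > SKU-102 9 > SKU-123 4 > SKU-112 3 > SKU-150 2.
SKU-147 takes 100 more to reach its cap of 100 ; 150 left.
Give SKU-143 20 more to hit its cap of 30 ; 130 left.
Give SKU-102 50 more to hit its cap of 55 ; 80 left.
SKU-123 takes 25 more to reach its cap of 35 ; 55 left.
Give SKU-112 45 more to hit its cap of 60 ; 10 left.
Only 10 left; SKU-150 takes them to reach 10.
Total = 9×55 + 11×30 + 2×10 + 3×60 + 4×35 + 13×100 = 2465.

2465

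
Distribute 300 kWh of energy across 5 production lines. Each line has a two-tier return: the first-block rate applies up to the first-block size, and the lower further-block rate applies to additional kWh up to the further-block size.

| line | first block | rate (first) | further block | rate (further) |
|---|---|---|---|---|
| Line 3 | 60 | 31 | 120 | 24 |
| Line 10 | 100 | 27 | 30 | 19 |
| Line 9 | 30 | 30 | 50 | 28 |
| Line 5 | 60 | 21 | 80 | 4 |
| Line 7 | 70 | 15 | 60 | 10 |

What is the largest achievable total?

8300

Order all 10 blocks by rate: Line 3/first 31 > Line 9/first 30 > Line 9/second 28 > Line 10/first 27 > Line 3/second 24 > Line 5/first 21 > Line 10/second 19 > Line 7/first 15 > Line 7/second 10 > Line 5/second 4.
Line 3/first (31): +60 — 240 left.
Line 9/first (30): +30 — 210 left.
Fill Line 9 second block (50 at 28) — 160 left.
Line 10/first (27): +100 — 60 left.
Line 3/second: +60 of 120 at 24; pool empty.
Total = 31×60 + 30×30 + 28×50 + 27×100 + 24×60 = 8300.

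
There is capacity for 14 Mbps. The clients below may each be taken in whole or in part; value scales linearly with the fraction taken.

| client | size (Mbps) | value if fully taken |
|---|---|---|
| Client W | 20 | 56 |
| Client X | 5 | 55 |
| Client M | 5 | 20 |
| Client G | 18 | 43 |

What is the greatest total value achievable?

Sort by value density: Client X 55/5≈11, Client M 20/5≈4, Client W 56/20≈2.8, Client G 43/18≈2.39.
Take all of Client X (5 Mbps, value 55) — 9 Mbps left.
Take all of Client M (5 Mbps, value 20) — 4 Mbps left.
Only 4 Mbps remain; take 4/20 of Client W for value 56×4/20 = 11.2.
Total value = 86.2.

86.2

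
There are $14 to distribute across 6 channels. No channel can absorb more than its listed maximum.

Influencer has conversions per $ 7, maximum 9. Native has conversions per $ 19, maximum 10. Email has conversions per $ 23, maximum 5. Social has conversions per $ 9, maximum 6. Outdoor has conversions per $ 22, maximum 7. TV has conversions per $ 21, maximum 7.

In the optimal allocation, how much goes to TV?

2

Highest conversions per $ first: Email 23 > Outdoor 22 > TV 21 > Native 19 > Social 9 > Influencer 7.
Email: +5 to 5 (cap) → 9 left.
Outdoor: +7 to 7 (cap) → 2 left.
TV: +2 (room for 7) → 2. Pool exhausted.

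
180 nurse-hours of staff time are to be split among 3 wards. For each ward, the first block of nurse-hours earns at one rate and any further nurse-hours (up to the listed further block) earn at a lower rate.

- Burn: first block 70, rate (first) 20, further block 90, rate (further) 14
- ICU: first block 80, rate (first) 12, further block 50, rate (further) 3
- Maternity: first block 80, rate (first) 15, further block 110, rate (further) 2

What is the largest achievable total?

Treat each block as its own option and order by rate: Burn/tier1 20 > Maternity/tier1 15 > Burn/tier2 14 > ICU/tier1 12 > ICU/tier2 3 > Maternity/tier2 2.
Burn tier1 at 20: fill all 70 ; 110 left.
Fill Maternity tier1 block (80 at 15) ; 30 left.
Burn/tier2: +30 of 90 at 14; pool empty.
Total = 20×70 + 15×80 + 14×30 = 3020.

3020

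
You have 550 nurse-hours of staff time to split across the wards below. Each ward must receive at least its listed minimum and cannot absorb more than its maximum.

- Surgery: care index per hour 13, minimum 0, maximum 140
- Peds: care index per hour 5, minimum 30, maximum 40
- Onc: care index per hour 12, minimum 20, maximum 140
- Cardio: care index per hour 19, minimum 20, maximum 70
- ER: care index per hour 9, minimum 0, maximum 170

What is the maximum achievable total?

6510

Meeting every minimum uses 0+30+20+20+0 = 70 nurse-hours, leaving 480.
Highest care index per hour first: Cardio 19 > Surgery 13 > Onc 12 > ER 9 > Peds 5.
Cardio takes 50 more to reach its cap of 70 — 430 left.
Surgery takes 140 more to reach its cap of 140 — 290 left.
Onc: +120 to 140 (cap) — 170 left.
ER: +170 to 170 (cap) — 0 left.
Total = 13×140 + 5×30 + 12×140 + 19×70 + 9×170 = 6510.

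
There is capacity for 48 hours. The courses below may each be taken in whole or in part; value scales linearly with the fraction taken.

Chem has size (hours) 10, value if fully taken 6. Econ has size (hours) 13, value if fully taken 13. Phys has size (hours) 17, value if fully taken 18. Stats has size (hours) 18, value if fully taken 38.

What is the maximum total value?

Rank by value-to-size ratio: Stats 38/18≈2.11, Phys 18/17≈1.06, Econ 13/13≈1, Chem 6/10≈0.6.
Stats: take in full, 18 hours for value 38 → 30 left.
All 17 hours of Phys fit (value 18) → 13 remain.
All 13 hours of Econ fit (value 13) → 0 remain.
Total value = 69.

69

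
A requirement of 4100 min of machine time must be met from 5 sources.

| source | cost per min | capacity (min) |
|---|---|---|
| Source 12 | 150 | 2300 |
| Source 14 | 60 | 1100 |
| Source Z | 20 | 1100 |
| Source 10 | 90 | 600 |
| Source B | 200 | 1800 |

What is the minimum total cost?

Fill from the cheapest source first.
Source Z at 20: take all 1100 min → 3000 still needed.
Source 14 at 60: take all 1100 min → 1900 still needed.
Take 600 from Source 10 at 90 → need 1300 more.
Take 1300 from Source 12 at 150 to finish.
Source B: unused.
Cost = 1100×20 + 1100×60 + 600×90 + 1300×150 = 337000.

337000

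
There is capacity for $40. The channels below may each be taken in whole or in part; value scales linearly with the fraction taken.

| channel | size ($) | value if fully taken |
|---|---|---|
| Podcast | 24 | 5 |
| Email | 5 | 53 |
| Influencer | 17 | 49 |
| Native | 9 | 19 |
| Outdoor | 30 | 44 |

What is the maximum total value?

134.2

Sort by value density: Email 53/5≈10.6, Influencer 49/17≈2.88, Native 19/9≈2.11, Outdoor 44/30≈1.47, Podcast 5/24≈0.208.
Take all of Email (5 $, value 53) ; 35 $ left.
Take all of Influencer (17 $, value 49) ; 18 $ left.
Take all of Native (9 $, value 19) ; 9 $ left.
Fill the last 9 $ with part of Outdoor: 9/30 of it earns 13.2.
Total value = 134.2.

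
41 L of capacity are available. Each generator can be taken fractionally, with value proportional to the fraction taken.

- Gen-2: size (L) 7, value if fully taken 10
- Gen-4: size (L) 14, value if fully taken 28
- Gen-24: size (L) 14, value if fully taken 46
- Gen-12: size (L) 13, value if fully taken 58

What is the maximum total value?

Rank by value-to-size ratio: Gen-12 58/13≈4.46, Gen-24 46/14≈3.29, Gen-4 28/14≈2, Gen-2 10/7≈1.43.
All 13 L of Gen-12 fit (value 58) → 28 remain.
Gen-24: take in full, 14 L for value 46 → 14 left.
All 14 L of Gen-4 fit (value 28) → 0 remain.
Total value = 132.

132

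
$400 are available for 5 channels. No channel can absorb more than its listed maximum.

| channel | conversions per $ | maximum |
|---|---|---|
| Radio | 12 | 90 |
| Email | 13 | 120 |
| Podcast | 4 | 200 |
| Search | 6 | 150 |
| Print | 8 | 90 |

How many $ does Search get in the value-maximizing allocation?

Order the channels by conversions per $: Email 13 > Radio 12 > Print 8 > Search 6 > Podcast 4.
Give Email 120 to hit its cap of 120 → 280 left.
Radio: +90 to 90 (cap) → 190 left.
Print takes 90 to reach its cap of 90 → 100 left.
Search has room for 150 but only 100 remain, so it gets 100.

100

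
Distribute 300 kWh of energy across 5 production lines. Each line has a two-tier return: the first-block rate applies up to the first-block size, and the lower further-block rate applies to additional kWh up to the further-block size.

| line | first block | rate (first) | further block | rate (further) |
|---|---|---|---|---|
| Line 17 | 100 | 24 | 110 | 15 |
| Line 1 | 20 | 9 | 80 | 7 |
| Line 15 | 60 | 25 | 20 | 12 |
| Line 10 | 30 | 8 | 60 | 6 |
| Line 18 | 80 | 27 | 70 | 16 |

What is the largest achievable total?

7020

Treat each block as its own option and order by rate: Line 18/tier1 27 > Line 15/tier1 25 > Line 17/tier1 24 > Line 18/tier2 16 > Line 17/tier2 15 > Line 15/tier2 12 > Line 1/tier1 9 > Line 10/tier1 8 > Line 1/tier2 7 > Line 10/tier2 6.
Line 18 tier1 at 27: fill all 80 — 220 left.
Line 15/tier1 (25): +60 — 160 left.
Line 17 tier1 at 24: fill all 100 — 60 left.
Line 18 tier2 at 16: only 60 left, fill 60.
Total = 27×80 + 25×60 + 24×100 + 16×60 = 7020.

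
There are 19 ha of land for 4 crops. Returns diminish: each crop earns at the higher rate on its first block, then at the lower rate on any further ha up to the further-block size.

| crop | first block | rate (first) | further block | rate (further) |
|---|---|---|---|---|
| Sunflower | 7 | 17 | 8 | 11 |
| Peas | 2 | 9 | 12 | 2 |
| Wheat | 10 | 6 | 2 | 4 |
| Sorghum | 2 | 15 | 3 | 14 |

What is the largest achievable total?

268

Treat each block as its own option and order by rate: Sunflower/tier1 17 > Sorghum/tier1 15 > Sorghum/tier2 14 > Sunflower/tier2 11 > Peas/tier1 9 > Wheat/tier1 6 > Wheat/tier2 4 > Peas/tier2 2.
Sunflower tier1 at 17: fill all 7 — 12 left.
Fill Sorghum tier1 block (2 at 15) — 10 left.
Fill Sorghum tier2 block (3 at 14) — 7 left.
Sunflower tier2 at 11: only 7 left, fill 7.
Total = 17×7 + 15×2 + 14×3 + 11×7 = 268.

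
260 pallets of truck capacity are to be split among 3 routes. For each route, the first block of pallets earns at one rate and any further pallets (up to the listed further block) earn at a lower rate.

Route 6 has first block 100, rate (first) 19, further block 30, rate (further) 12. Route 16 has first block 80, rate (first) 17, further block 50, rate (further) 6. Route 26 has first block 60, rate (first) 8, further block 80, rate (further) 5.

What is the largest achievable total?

Rank every tier by rate: Route 6/first 19 > Route 16/first 17 > Route 6/second 12 > Route 26/first 8 > Route 16/second 6 > Route 26/second 5.
Route 6/first (19): +100 → 160 left.
Fill Route 16 first block (80 at 17) → 80 left.
Route 6/second (12): +30 → 50 left.
50 remain; put them into Route 26 first at 8.
Total = 19×100 + 17×80 + 12×30 + 8×50 = 4020.

4020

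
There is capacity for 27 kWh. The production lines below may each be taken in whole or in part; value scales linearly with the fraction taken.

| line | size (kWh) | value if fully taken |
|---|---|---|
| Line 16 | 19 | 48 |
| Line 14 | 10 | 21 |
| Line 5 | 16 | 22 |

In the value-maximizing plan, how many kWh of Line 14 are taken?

8

Sort by value density: Line 16 48/19≈2.53, Line 14 21/10≈2.1, Line 5 22/16≈1.38.
Line 16: take in full, 19 kWh for value 48 ; 8 left.
Only 8 kWh remain; take 8/10 of Line 14 for value 21×8/10 = 16.8.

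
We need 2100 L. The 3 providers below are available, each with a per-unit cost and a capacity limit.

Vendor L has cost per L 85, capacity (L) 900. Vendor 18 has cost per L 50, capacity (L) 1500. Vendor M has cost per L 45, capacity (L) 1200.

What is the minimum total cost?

Use providers in increasing cost order.
Take 1200 from Vendor M at 45 → need 900 more.
Take 900 from Vendor 18 at 50 to finish.
Vendor L: unused.
Cost = 1200×45 + 900×50 = 99000.

99000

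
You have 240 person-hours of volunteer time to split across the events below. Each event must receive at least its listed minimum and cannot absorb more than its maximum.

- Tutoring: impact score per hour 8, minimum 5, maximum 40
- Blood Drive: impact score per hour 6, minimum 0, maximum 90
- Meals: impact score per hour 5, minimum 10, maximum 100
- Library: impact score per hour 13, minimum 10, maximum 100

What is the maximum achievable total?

Meeting every minimum uses 5+0+10+10 = 25 person-hours, leaving 215.
Rank by impact score per hour: Library 13 > Tutoring 8 > Blood Drive 6 > Meals 5.
Library: +90 to 100 (cap) → 125 left.
Tutoring: +35 to 40 (cap) → 90 left.
Blood Drive takes 90 more to reach its cap of 90 → 0 left.
Total = 8×40 + 6×90 + 5×10 + 13×100 = 2210.

2210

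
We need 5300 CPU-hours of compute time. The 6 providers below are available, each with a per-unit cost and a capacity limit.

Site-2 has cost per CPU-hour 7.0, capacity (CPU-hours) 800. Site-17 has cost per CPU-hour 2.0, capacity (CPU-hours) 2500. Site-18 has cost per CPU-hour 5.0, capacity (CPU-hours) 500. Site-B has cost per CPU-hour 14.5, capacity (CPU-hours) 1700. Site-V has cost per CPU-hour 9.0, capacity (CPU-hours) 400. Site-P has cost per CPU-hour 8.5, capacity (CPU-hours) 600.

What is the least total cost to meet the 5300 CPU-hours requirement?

Cheapest first:
Site-17 at 2.0: take all 2500 CPU-hours — 2800 still needed.
Site-18 (5.0): use full 500 — 2300 CPU-hours to go.
Site-2 (7.0): use full 800 — 1500 CPU-hours to go.
Take 600 from Site-P at 8.5 — need 900 more.
Take 400 from Site-V at 9.0 — need 500 more.
Take 500 from Site-B at 14.5 to finish.
Cost = 2500×2.0 + 500×5.0 + 800×7.0 + 600×8.5 + 400×9.0 + 500×14.5 = 29050.

29050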